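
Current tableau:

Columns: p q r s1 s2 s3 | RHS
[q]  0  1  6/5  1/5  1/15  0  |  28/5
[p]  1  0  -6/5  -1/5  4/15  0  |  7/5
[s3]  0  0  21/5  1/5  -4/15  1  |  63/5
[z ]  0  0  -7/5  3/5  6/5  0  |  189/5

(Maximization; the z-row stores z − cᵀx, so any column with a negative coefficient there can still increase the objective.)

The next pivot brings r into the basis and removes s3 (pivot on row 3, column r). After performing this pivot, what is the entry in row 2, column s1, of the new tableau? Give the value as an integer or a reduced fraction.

Pivot element is row 3, column r: 21/5.
Normalize row 3: new (row 3, s1) = (1/5)/(21/5) = 1/21.
row 2 ← row 2 − (-6/5)·(new row 3): -1/5 − (-6/5)·(1/21) = -1/7.

-1/7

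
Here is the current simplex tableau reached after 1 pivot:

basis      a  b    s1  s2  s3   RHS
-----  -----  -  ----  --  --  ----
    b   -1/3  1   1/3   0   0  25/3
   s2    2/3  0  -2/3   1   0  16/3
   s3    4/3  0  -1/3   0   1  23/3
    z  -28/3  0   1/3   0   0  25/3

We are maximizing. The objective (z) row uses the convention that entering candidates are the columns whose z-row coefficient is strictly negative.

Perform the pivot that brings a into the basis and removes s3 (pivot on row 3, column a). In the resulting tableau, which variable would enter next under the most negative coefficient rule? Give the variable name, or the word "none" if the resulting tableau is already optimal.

s1

Pivot element 4/3. New z-row = old z-row − (-28/3)·(row 3/(4/3)).
Updated z-row coefficients: a: 0, b: 0, s1: -2, s2: 0, s3: 7.
The most negative is -2 in column s1, so s1 would enter next.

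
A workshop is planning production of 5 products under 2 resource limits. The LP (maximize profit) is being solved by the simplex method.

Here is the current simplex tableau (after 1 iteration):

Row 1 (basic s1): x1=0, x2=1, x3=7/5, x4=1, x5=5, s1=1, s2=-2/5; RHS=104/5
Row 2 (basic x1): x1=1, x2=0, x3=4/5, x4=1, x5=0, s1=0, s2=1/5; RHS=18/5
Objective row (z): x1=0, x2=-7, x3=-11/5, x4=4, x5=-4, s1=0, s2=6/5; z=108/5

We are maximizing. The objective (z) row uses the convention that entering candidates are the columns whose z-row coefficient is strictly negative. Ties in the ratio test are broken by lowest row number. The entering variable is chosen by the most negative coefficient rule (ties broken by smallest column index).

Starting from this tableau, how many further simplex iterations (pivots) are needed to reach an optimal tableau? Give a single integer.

2

pivot: x2 in, s1 out → z = 836/5
pivot: s2 in, x1 out → z = 196
No improving column remains; optimal.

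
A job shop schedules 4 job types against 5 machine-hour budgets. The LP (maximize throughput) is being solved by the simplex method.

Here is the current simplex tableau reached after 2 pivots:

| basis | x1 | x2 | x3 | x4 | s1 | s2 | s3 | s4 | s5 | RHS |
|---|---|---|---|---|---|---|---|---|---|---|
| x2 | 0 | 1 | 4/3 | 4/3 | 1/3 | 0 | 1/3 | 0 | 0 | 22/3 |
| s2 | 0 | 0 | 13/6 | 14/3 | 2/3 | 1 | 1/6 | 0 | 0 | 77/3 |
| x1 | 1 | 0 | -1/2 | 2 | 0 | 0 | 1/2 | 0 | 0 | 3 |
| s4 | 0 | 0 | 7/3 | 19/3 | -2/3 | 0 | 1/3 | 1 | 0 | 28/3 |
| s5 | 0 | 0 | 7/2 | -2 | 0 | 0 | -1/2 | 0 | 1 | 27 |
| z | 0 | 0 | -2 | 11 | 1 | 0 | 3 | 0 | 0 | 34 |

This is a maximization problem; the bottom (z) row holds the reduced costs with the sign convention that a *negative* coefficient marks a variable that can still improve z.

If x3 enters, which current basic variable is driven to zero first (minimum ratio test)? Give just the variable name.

s4

Ratios: row 1 (x2): (22/3)/(4/3) = 11/2; row 2 (s2): (77/3)/(13/6) = 154/13; row 3 (x1): entry -1/2 ≤ 0, skip; row 4 (s4): (28/3)/(7/3) = 4; row 5 (s5): 27/(7/2) = 54/7.
Minimum ratio 4 is in the s4 row, so s4 leaves.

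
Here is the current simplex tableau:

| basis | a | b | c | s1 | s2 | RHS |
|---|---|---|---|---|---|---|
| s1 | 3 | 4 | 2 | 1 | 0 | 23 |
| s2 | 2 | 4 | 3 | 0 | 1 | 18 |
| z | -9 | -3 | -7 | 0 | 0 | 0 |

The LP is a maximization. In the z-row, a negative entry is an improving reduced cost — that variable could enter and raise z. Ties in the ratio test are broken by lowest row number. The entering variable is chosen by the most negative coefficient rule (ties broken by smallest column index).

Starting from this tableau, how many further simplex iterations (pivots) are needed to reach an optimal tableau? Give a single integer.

pivot: a in, s1 out → z = 69
pivot: c in, s2 out → z = 353/5
No improving column remains; optimal.

2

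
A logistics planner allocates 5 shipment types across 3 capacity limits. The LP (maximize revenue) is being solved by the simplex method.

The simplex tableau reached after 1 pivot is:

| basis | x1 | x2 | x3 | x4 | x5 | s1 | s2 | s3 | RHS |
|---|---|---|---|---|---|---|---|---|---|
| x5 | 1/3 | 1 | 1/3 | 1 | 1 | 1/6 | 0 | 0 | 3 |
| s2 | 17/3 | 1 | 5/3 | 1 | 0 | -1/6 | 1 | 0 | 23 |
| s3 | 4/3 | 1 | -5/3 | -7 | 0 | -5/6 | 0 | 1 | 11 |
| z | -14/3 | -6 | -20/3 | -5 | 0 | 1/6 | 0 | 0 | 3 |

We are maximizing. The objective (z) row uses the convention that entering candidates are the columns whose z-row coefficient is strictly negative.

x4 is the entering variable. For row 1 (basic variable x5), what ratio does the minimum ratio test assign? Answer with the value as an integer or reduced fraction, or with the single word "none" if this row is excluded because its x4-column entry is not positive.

Ratio = RHS / (x4 entry) = 3 / 1 = 3.

3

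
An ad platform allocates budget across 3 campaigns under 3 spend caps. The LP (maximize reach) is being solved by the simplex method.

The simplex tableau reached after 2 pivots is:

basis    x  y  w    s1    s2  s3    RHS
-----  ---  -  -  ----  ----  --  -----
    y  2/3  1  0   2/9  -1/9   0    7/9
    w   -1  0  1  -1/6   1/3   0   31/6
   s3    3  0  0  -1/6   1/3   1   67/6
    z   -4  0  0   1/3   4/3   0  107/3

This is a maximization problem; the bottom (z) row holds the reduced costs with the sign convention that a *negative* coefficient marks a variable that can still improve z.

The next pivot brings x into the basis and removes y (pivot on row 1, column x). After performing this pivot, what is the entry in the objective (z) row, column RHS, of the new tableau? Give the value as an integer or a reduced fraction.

121/3

Pivot element is row 1, column x: 2/3.
Normalize row 1: new (row 1, RHS) = (7/9)/(2/3) = 7/6.
z-row ← z-row − (-4)·(new row 1): 107/3 − (-4)·(7/6) = 121/3.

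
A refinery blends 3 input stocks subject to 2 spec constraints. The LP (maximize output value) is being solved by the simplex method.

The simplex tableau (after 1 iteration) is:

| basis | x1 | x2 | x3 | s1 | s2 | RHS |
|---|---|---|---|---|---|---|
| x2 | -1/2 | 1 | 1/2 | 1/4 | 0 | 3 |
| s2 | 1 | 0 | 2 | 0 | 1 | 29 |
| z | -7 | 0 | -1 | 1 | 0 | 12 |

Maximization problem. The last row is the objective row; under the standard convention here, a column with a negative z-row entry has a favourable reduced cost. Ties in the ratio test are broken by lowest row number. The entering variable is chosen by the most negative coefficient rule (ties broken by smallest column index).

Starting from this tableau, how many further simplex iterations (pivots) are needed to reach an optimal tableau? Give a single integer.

pivot: x1 in, s2 out → z = 215
No improving column remains; optimal.

1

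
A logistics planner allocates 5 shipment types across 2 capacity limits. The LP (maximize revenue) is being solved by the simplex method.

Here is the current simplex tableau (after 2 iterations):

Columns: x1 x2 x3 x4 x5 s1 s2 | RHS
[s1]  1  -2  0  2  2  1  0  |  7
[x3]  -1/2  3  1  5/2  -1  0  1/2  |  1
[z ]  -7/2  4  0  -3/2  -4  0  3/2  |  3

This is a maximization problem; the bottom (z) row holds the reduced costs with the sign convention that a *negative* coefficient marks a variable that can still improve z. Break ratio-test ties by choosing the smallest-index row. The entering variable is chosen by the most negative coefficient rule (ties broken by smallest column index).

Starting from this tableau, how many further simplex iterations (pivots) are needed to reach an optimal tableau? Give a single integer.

3

pivot: x5 in, s1 out → z = 17
pivot: x1 in, x5 out → z = 55/2
pivot: x2 in, x3 out → z = 137/4
No improving column remains; optimal.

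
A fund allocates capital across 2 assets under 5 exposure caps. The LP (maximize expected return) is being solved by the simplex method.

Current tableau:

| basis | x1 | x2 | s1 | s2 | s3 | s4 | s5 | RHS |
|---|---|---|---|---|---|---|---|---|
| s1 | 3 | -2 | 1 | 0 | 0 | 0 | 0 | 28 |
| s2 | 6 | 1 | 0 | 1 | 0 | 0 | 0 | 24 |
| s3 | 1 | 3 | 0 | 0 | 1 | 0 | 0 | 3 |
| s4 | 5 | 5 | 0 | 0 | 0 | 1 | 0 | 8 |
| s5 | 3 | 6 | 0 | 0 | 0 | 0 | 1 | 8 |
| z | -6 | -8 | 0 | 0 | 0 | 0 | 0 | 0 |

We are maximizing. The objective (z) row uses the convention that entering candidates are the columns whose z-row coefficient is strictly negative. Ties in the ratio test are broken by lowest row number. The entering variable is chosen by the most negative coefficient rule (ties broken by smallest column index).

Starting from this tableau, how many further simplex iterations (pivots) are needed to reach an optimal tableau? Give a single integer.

pivot: x2 in, s3 out → z = 8
pivot: x1 in, s4 out → z = 11
No improving column remains; optimal.

2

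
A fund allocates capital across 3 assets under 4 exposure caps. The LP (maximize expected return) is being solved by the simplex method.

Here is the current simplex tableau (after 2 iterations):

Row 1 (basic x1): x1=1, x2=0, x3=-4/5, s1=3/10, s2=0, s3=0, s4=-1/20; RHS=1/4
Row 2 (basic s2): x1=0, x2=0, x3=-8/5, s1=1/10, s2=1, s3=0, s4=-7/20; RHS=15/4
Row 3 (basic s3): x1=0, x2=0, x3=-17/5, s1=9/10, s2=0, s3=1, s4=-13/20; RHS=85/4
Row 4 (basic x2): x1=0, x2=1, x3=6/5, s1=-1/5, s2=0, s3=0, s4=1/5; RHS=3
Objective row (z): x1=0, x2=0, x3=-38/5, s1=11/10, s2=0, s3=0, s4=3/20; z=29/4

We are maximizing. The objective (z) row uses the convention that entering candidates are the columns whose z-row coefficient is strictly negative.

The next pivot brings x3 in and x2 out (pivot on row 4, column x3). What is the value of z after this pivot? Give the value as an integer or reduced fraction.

105/4

Minimum ratio for x3: 3/(6/5) = 5/2.
z changes by −(z-row coeff of x3)·ratio = −(-38/5)·(5/2) = 19.
New z = 29/4 + 19 = 105/4.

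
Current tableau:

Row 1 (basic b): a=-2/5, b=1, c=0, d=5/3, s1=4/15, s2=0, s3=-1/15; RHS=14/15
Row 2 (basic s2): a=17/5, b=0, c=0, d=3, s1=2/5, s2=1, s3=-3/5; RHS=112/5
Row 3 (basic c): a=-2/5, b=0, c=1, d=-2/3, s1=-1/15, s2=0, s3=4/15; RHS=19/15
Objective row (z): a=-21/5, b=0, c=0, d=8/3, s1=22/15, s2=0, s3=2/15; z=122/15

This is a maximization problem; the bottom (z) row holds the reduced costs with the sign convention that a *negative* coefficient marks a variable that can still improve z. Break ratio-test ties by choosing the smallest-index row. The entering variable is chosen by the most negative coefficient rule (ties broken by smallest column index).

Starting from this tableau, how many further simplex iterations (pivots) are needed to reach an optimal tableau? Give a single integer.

2

pivot: a in, s2 out → z = 1826/51
pivot: s3 in, c out → z = 479/10
No improving column remains; optimal.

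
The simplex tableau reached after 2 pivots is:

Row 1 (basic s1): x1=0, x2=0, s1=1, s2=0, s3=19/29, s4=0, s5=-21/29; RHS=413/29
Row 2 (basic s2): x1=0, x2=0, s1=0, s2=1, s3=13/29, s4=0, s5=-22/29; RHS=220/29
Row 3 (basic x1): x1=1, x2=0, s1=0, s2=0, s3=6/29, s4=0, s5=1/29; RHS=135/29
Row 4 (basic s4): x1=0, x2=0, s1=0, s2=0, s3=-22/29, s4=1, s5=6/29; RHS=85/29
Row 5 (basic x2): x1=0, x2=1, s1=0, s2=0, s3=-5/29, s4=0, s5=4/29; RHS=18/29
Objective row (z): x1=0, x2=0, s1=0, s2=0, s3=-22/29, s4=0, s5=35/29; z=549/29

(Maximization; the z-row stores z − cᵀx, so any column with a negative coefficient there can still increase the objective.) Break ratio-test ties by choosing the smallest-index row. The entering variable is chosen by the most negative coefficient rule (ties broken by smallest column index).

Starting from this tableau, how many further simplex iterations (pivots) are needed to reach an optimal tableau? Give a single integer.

2

pivot: s3 in, s2 out → z = 413/13
pivot: s5 in, x1 out → z = 32
No improving column remains; optimal.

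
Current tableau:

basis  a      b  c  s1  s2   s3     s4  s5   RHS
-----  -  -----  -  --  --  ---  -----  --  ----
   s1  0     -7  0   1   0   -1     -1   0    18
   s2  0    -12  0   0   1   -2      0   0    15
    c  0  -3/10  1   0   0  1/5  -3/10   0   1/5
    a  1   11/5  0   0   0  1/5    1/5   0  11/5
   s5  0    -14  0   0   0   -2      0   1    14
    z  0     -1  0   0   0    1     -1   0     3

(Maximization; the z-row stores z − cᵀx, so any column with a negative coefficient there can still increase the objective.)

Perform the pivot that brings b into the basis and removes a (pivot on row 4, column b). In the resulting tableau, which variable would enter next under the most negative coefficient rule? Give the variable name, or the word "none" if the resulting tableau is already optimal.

s4

Pivot element 11/5. New z-row = old z-row − (-1)·(row 4/(11/5)).
Updated z-row coefficients: a: 5/11, b: 0, c: 0, s1: 0, s2: 0, s3: 12/11, s4: -10/11, s5: 0.
The most negative is -10/11 in column s4, so s4 would enter next.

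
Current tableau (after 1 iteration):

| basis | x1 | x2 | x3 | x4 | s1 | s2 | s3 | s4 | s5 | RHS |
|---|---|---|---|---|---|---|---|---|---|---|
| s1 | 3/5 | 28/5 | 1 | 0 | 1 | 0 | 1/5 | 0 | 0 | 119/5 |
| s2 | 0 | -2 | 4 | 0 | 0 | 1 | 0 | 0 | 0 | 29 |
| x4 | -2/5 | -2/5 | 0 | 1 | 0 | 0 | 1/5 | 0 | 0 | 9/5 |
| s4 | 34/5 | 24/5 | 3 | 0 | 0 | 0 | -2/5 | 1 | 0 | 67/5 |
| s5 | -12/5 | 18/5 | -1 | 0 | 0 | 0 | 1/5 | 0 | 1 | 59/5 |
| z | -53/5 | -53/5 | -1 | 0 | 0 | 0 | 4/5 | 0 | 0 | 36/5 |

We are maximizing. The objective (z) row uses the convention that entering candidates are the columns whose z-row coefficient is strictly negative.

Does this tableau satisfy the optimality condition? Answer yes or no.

Column x1 has objective-row coefficient -53/5, which is negative; an improving pivot exists, so not yet optimal.

no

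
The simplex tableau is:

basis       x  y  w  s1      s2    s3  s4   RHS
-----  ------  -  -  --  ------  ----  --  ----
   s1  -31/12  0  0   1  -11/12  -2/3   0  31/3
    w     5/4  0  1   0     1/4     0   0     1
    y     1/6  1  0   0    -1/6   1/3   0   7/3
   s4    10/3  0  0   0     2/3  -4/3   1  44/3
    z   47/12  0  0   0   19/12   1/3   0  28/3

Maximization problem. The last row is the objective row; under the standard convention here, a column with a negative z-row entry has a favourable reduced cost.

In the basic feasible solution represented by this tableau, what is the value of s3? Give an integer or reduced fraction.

s3 is nonbasic (not in the basis column), so its value in the current BFS is 0.

0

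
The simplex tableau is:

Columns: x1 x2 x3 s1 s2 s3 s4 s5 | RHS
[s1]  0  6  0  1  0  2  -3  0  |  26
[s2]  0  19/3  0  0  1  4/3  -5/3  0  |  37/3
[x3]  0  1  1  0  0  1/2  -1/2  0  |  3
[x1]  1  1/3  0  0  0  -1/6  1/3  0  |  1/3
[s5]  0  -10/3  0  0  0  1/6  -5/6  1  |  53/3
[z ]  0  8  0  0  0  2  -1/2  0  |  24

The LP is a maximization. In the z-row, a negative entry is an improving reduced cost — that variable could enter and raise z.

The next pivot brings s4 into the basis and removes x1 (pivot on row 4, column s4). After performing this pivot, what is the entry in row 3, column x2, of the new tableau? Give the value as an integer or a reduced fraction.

3/2

Pivot element is row 4, column s4: 1/3.
Normalize row 4: new (row 4, x2) = (1/3)/(1/3) = 1.
row 3 ← row 3 − (-1/2)·(new row 4): 1 − (-1/2)·1 = 3/2.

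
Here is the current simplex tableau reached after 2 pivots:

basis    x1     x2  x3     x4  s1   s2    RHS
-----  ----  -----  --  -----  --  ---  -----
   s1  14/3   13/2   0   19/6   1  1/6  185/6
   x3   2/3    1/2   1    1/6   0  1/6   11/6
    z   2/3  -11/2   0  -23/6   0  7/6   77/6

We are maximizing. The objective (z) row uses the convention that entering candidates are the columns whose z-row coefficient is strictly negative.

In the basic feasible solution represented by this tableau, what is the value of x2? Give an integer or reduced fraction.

x2 is nonbasic (not in the basis column), so its value in the current BFS is 0.

0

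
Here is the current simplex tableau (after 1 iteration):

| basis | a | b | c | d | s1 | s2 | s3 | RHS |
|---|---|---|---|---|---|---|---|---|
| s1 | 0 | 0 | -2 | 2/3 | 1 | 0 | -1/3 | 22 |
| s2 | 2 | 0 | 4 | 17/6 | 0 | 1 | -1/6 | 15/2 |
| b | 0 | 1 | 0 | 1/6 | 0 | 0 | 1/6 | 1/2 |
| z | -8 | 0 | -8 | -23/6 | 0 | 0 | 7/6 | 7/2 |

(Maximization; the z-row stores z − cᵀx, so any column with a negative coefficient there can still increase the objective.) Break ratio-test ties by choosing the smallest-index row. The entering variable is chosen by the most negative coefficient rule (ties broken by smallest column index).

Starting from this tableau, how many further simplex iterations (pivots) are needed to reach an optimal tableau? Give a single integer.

pivot: a in, s2 out → z = 67/2
No improving column remains; optimal.

1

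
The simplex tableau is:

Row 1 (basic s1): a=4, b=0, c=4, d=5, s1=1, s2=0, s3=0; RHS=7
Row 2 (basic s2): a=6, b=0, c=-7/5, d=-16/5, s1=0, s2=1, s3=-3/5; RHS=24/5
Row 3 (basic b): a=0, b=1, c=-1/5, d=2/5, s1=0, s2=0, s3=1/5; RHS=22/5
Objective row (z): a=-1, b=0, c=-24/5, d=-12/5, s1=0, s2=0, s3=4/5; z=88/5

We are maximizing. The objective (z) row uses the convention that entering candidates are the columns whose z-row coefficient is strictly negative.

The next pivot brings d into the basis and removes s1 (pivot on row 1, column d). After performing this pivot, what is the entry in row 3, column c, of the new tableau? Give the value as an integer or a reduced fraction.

-13/25

Pivot element is row 1, column d: 5.
Normalize row 1: new (row 1, c) = 4/5 = 4/5.
row 3 ← row 3 − (2/5)·(new row 1): -1/5 − (2/5)·(4/5) = -13/25.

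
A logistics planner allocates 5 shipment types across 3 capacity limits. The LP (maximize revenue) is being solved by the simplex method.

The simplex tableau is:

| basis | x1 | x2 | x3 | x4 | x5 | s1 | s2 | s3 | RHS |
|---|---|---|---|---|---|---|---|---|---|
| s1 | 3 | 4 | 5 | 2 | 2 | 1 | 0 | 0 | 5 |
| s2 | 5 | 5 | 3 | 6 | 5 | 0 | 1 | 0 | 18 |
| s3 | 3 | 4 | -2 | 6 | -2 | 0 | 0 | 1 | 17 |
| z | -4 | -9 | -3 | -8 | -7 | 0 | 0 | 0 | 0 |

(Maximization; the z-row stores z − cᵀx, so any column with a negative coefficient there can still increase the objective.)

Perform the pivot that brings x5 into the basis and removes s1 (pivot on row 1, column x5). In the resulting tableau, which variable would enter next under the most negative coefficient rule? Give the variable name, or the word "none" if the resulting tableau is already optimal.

Pivot element 2. New z-row = old z-row − (-7)·(row 1/2).
Updated z-row coefficients: x1: 13/2, x2: 5, x3: 29/2, x4: -1, x5: 0, s1: 7/2, s2: 0, s3: 0.
The most negative is -1 in column x4, so x4 would enter next.

x4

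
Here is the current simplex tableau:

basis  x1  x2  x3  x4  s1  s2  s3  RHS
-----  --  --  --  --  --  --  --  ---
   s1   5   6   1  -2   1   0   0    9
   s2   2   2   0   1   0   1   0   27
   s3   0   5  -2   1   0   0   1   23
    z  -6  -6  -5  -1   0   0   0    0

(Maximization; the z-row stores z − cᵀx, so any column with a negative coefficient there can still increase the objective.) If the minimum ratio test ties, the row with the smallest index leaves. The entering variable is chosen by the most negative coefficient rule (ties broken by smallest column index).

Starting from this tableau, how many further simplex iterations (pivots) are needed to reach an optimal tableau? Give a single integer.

3

pivot: x1 in, s1 out → z = 54/5
pivot: x3 in, x1 out → z = 45
pivot: x4 in, s2 out → z = 342
No improving column remains; optimal.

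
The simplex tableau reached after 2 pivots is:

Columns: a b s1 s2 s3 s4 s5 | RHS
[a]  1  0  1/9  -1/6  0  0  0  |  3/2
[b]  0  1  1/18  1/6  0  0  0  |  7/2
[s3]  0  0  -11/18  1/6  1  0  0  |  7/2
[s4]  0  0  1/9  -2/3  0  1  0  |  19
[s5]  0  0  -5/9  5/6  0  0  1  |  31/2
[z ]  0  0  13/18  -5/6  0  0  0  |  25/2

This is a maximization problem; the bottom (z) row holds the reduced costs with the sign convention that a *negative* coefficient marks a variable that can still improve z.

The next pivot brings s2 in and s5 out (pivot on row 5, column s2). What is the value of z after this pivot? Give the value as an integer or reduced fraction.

Minimum ratio for s2: (31/2)/(5/6) = 93/5.
z changes by −(z-row coeff of s2)·ratio = −(-5/6)·(93/5) = 31/2.
New z = 25/2 + (31/2) = 28.

28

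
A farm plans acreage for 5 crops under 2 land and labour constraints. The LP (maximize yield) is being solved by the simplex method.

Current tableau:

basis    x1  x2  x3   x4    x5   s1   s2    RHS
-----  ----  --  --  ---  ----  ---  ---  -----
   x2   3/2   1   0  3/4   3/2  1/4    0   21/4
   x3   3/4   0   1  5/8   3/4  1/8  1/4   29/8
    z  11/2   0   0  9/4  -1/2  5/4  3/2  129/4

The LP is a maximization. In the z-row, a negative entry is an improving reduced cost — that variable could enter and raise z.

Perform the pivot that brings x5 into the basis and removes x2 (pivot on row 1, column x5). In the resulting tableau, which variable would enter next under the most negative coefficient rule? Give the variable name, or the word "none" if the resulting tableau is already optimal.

none

Pivot element 3/2. New z-row = old z-row − (-1/2)·(row 1/(3/2)).
Updated z-row coefficients: x1: 6, x2: 1/3, x3: 0, x4: 5/2, x5: 0, s1: 4/3, s2: 3/2.
No coefficient is strictly negative; the tableau after this pivot is optimal.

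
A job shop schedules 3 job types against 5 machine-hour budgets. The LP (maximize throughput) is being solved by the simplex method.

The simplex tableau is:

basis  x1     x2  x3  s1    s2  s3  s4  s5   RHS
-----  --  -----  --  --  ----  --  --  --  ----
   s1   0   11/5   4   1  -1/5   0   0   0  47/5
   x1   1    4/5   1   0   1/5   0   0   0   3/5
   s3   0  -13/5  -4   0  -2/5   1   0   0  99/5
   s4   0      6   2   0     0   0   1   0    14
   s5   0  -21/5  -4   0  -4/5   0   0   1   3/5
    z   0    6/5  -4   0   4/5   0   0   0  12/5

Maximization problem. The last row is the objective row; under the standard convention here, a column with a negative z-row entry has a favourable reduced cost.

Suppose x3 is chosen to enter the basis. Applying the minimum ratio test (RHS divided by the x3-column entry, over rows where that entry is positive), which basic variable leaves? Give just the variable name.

x1

Ratios: row 1 (s1): (47/5)/4 = 47/20; row 2 (x1): (3/5)/1 = 3/5; row 3 (s3): entry -4 ≤ 0, skip; row 4 (s4): 14/2 = 7; row 5 (s5): entry -4 ≤ 0, skip.
Minimum ratio 3/5 is in the x1 row, so x1 leaves.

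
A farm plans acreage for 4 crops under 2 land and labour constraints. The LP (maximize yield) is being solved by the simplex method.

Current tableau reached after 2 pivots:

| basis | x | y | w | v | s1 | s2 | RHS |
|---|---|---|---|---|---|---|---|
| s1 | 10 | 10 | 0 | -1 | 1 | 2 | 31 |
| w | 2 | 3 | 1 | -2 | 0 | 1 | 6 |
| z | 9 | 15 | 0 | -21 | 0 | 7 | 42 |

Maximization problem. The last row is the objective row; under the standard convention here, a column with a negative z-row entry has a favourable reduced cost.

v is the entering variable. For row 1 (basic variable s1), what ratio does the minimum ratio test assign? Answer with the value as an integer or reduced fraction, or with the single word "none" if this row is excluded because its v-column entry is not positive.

The v entry in row 1 is -1 ≤ 0, so this row gives no ratio.

none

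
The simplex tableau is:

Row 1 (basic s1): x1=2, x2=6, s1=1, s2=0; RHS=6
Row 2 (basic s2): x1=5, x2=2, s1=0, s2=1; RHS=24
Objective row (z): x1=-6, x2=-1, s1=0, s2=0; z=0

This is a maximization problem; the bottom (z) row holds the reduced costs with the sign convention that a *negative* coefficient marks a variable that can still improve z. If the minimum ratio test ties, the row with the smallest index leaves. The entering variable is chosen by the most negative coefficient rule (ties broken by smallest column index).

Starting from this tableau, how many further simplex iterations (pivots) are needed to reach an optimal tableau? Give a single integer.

1

pivot: x1 in, s1 out → z = 18
No improving column remains; optimal.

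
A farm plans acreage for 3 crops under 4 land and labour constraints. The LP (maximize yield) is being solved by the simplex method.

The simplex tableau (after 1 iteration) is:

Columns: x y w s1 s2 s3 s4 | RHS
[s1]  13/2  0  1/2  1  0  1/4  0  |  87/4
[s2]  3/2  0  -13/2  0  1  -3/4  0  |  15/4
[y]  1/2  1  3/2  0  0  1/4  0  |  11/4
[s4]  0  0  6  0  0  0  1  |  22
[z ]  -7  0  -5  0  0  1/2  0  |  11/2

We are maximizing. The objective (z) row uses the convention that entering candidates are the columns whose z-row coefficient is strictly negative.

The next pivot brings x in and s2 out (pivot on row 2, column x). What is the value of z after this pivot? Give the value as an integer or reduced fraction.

Minimum ratio for x: (15/4)/(3/2) = 5/2.
z changes by −(z-row coeff of x)·ratio = −(-7)·(5/2) = 35/2.
New z = 11/2 + (35/2) = 23.

23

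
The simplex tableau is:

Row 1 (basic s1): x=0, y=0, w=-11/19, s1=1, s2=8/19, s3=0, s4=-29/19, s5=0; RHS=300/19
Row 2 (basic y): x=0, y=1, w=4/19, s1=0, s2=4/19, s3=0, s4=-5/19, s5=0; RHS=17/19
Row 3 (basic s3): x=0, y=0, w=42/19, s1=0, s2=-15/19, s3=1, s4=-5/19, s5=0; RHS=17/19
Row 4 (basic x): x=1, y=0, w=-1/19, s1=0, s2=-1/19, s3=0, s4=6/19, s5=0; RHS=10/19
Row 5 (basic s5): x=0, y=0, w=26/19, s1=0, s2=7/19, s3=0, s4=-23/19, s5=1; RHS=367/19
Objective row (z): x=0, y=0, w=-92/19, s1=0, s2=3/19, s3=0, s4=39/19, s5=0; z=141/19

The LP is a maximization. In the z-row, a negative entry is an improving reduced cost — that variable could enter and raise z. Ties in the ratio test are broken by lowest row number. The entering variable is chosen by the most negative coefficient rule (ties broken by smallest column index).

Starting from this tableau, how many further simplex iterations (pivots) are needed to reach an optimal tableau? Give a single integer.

2

pivot: w in, s3 out → z = 197/21
pivot: s2 in, y out → z = 83/6
No improving column remains; optimal.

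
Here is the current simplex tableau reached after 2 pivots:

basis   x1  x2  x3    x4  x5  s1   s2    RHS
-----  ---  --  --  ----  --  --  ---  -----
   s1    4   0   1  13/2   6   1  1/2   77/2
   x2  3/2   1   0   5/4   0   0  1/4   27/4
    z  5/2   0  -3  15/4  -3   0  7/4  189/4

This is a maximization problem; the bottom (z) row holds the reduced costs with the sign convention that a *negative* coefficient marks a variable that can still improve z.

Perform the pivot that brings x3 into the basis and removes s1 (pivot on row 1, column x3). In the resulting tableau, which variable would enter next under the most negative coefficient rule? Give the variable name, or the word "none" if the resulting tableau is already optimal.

Pivot element 1. New z-row = old z-row − (-3)·(row 1/1).
Updated z-row coefficients: x1: 29/2, x2: 0, x3: 0, x4: 93/4, x5: 15, s1: 3, s2: 13/4.
No coefficient is strictly negative; the tableau after this pivot is optimal.

none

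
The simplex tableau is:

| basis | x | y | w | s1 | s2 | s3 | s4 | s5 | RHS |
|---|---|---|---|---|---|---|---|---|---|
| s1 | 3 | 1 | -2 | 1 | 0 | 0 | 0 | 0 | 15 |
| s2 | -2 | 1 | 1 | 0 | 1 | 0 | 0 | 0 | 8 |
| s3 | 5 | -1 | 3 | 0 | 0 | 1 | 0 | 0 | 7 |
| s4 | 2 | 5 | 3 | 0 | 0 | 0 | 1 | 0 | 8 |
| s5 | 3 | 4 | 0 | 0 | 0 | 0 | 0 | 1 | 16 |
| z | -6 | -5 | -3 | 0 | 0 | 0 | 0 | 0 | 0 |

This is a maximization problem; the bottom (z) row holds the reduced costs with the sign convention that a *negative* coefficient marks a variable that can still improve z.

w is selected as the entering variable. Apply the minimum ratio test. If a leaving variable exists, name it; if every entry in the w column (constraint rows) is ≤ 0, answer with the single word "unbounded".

s3

Ratios: row 1 (s1): entry -2 ≤ 0, skip; row 2 (s2): 8/1 = 8; row 3 (s3): 7/3 = 7/3; row 4 (s4): 8/3 = 8/3; row 5 (s5): entry 0 ≤ 0, skip.
Minimum ratio is in the s3 row, so s3 leaves.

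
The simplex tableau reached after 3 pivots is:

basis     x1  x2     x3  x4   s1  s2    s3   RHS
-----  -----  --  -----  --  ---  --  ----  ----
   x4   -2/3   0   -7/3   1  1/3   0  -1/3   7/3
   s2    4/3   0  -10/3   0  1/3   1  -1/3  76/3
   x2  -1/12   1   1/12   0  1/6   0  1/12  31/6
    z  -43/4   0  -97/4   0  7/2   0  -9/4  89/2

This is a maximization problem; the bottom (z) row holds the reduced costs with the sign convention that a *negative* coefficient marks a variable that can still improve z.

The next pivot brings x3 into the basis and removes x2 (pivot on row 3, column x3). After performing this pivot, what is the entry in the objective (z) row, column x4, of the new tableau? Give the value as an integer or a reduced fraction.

0

Pivot element is row 3, column x3: 1/12.
Normalize row 3: new (row 3, x4) = 0/(1/12) = 0.
z-row ← z-row − (-97/4)·(new row 3): 0 − (-97/4)·0 = 0.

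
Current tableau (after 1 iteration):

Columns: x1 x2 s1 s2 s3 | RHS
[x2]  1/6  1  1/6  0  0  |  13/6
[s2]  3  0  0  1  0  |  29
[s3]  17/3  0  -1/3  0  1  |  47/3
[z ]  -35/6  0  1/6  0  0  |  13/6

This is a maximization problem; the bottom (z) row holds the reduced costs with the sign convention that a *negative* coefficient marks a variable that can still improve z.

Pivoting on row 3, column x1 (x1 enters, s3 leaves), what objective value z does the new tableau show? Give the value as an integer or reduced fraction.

311/17

Minimum ratio for x1: (47/3)/(17/3) = 47/17.
z changes by −(z-row coeff of x1)·ratio = −(-35/6)·(47/17) = 1645/102.
New z = 13/6 + (1645/102) = 311/17.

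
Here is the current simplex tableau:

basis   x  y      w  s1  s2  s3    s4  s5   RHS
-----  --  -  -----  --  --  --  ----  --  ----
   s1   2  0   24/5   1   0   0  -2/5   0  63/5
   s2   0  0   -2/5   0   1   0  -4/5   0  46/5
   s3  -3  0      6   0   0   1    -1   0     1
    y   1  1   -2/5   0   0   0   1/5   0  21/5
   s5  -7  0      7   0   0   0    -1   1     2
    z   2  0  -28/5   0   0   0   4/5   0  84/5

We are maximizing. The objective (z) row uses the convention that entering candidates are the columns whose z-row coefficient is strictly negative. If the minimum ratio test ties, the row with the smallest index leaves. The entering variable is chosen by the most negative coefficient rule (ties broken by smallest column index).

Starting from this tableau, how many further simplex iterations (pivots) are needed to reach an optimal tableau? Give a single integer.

pivot: w in, s3 out → z = 266/15
pivot: x in, s1 out → z = 656/33
pivot: s4 in, s5 out → z = 677/32
No improving column remains; optimal.

3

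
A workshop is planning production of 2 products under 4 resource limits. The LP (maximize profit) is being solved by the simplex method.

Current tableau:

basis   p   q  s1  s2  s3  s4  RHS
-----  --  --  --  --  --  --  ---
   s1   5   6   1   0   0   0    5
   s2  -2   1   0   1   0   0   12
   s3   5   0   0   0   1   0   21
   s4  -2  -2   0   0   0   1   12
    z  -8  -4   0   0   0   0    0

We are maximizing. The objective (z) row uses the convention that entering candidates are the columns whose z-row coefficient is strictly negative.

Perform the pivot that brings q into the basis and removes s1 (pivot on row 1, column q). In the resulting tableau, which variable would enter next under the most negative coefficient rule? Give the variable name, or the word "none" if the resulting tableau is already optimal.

Pivot element 6. New z-row = old z-row − (-4)·(row 1/6).
Updated z-row coefficients: p: -14/3, q: 0, s1: 2/3, s2: 0, s3: 0, s4: 0.
The most negative is -14/3 in column p, so p would enter next.

p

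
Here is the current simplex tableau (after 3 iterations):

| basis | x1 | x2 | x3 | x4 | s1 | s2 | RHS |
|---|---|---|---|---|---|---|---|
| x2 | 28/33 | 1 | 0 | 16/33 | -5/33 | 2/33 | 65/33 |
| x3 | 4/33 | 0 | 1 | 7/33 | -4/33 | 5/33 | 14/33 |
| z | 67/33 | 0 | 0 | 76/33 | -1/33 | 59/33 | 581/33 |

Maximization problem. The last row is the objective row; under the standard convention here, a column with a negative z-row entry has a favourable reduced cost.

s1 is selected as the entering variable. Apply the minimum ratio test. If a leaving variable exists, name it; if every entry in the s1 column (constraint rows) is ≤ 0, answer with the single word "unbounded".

s1-column entries: row 1: -5/33, row 2: -4/33. All ≤ 0, so s1 can increase without bound; the LP is unbounded in this direction.

unbounded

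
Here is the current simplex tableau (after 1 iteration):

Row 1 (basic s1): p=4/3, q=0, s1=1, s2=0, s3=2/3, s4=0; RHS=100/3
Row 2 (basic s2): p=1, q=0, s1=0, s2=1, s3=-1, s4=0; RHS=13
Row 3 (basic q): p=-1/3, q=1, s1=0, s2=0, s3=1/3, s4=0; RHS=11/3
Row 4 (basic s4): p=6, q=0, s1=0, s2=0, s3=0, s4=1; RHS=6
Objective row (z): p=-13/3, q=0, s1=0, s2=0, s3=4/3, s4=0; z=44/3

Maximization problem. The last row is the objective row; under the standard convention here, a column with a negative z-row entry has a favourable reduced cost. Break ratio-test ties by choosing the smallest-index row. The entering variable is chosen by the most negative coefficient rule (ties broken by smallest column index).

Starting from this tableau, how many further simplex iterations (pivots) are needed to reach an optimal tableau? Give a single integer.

1

pivot: p in, s4 out → z = 19
No improving column remains; optimal.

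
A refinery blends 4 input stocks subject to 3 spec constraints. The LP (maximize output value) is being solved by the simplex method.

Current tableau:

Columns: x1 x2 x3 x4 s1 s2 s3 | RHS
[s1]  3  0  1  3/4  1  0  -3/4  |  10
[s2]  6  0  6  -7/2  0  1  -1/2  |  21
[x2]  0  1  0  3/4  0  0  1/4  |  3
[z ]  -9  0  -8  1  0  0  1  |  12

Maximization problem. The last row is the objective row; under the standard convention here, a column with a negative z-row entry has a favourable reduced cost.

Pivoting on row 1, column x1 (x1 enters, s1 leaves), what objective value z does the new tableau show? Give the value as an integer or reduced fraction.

Minimum ratio for x1: 10/3 = 10/3.
z changes by −(z-row coeff of x1)·ratio = −(-9)·(10/3) = 30.
New z = 12 + 30 = 42.

42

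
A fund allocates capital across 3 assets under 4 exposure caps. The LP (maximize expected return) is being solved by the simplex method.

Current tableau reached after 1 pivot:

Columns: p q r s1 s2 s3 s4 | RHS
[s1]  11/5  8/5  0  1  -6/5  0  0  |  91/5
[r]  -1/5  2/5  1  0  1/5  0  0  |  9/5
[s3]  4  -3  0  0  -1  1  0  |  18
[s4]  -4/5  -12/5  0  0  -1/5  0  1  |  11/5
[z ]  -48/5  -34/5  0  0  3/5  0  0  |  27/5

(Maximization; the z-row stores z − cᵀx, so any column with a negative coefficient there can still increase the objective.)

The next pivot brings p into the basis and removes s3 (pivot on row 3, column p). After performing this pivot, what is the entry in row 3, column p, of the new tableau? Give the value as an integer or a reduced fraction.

Pivot element is row 3, column p: 4.
Normalize row 3: new (row 3, p) = 4/4 = 1.
Row 3 is the pivot row, so the entry is 1.

1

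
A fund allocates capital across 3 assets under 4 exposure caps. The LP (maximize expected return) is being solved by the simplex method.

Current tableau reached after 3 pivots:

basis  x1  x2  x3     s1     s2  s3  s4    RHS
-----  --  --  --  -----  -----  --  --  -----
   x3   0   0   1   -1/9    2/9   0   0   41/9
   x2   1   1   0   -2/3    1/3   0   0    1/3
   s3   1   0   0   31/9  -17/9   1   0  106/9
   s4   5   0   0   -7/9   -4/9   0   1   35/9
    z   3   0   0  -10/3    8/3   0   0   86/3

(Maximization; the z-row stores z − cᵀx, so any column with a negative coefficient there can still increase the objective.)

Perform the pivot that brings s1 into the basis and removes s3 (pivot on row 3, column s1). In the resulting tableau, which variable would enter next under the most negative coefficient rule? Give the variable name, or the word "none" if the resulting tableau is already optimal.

none

Pivot element 31/9. New z-row = old z-row − (-10/3)·(row 3/(31/9)).
Updated z-row coefficients: x1: 123/31, x2: 0, x3: 0, s1: 0, s2: 26/31, s3: 30/31, s4: 0.
No coefficient is strictly negative; the tableau after this pivot is optimal.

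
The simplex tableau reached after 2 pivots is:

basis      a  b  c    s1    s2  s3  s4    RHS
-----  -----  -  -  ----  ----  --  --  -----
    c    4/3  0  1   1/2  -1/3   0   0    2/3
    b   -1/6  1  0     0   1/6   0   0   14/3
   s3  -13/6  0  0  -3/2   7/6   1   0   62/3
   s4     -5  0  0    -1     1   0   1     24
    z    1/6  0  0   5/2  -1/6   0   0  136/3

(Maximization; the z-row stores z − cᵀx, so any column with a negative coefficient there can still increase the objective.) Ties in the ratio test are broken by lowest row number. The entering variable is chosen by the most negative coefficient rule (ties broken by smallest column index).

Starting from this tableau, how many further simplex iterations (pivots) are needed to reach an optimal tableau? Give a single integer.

pivot: s2 in, s3 out → z = 338/7
pivot: a in, c out → z = 248/5
No improving column remains; optimal.

2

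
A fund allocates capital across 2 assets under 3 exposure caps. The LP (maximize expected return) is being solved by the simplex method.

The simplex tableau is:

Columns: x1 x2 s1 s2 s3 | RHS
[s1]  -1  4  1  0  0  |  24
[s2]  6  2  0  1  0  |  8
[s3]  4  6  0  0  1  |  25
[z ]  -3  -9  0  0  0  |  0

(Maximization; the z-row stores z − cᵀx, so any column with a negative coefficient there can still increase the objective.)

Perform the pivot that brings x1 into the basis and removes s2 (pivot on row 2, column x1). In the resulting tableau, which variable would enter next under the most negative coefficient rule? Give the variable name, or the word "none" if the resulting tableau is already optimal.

x2

Pivot element 6. New z-row = old z-row − (-3)·(row 2/6).
Updated z-row coefficients: x1: 0, x2: -8, s1: 0, s2: 1/2, s3: 0.
The most negative is -8 in column x2, so x2 would enter next.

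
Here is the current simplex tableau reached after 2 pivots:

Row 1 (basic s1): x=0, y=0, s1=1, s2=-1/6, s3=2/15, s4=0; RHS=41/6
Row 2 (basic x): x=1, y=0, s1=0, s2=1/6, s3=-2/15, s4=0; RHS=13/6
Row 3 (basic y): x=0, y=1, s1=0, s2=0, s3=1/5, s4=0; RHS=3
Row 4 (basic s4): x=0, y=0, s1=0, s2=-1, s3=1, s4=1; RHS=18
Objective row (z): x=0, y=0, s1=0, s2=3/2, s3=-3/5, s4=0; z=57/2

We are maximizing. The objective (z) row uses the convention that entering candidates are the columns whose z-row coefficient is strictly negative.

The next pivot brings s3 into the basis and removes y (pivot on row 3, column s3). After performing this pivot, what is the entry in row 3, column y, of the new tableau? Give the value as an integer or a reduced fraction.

5

Pivot element is row 3, column s3: 1/5.
Normalize row 3: new (row 3, y) = 1/(1/5) = 5.
Row 3 is the pivot row, so the entry is 5.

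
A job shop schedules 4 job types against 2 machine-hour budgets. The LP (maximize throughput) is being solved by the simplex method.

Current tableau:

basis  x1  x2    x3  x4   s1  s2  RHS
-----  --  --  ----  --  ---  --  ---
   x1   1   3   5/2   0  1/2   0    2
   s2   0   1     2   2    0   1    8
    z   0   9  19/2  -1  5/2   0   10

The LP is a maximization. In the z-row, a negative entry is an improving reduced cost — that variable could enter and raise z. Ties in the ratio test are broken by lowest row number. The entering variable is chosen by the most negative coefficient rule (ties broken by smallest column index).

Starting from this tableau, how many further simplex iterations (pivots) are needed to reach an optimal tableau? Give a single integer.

pivot: x4 in, s2 out → z = 14
No improving column remains; optimal.

1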